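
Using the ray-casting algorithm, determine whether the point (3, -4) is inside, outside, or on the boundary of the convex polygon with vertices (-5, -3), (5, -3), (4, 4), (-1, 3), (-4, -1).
The point (3, -4) lies strictly outside the polygon

Cast a horizontal ray to the right from the query point and count how many polygon edges it crosses (each edge strictly once or zero times, handled with the usual half-open convention). 
Parity of crossings → even ⇒ outside.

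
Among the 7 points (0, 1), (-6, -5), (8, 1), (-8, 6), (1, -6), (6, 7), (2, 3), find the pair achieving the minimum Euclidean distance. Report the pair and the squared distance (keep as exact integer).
Pair = ((0, 1), (2, 3)); squared distance = 8

Compute all C(7, 2) = 21 pairwise squared distances (x_i − x_j)² + (y_i − y_j)². The minimum is 8, attained by the pair ((0, 1), (2, 3)).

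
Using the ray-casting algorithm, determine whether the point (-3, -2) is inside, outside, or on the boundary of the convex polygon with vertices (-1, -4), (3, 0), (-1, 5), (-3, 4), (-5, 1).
The point (-3, -2) lies strictly outside the polygon

Cast a horizontal ray to the right from the query point and count how many polygon edges it crosses (each edge strictly once or zero times, handled with the usual half-open convention). 
Parity of crossings → even ⇒ outside.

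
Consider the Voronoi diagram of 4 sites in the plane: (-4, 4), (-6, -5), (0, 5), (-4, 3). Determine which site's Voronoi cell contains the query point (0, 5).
Nearest site = (0, 5)

The Voronoi cell of site s contains exactly those query points closer to s than to any other site. Compute squared distances from q = (0, 5) to each site:
  (0 − 0)² + (5 − 5)² = 0
  (-4 − 0)² + (4 − 5)² = 17
  (-4 − 0)² + (3 − 5)² = 20
  (-6 − 0)² + (-5 − 5)² = 136
Minimum is attained by (0, 5), so q lies in its Voronoi cell.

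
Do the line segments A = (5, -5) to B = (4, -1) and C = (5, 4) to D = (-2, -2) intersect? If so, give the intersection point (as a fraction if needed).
No (intersection of containing lines falls outside at least one segment)

Parametrize and solve: t = 63/34, s = 9/34. At least one of these is outside [0, 1], so the segments do not intersect.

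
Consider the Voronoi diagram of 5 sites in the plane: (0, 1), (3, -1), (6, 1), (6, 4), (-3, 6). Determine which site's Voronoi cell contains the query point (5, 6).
Nearest site = (6, 4)

The Voronoi cell of site s contains exactly those query points closer to s than to any other site. Compute squared distances from q = (5, 6) to each site:
  (6 − 5)² + (4 − 6)² = 5
  (6 − 5)² + (1 − 6)² = 26
  (0 − 5)² + (1 − 6)² = 50
  (3 − 5)² + (-1 − 6)² = 53
  (-3 − 5)² + (6 − 6)² = 64
Minimum is attained by (6, 4), so q lies in its Voronoi cell.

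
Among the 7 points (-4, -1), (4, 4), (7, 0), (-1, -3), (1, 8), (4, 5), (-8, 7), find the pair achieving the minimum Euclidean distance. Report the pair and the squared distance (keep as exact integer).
Pair = ((4, 4), (4, 5)); squared distance = 1

Compute all C(7, 2) = 21 pairwise squared distances (x_i − x_j)² + (y_i − y_j)². The minimum is 1, attained by the pair ((4, 4), (4, 5)).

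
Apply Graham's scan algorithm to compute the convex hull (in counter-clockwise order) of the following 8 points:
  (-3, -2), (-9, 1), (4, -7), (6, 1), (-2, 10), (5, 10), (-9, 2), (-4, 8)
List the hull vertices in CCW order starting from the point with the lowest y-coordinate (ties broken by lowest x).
Hull (CCW) = [(4, -7), (6, 1), (5, 10), (-2, 10), (-4, 8), (-9, 2), (-9, 1)]

Graham scan procedure:
  1. Find the pivot p₀ = point with lowest y (tie → lowest x): (4, -7).
  2. Sort the remaining points by polar angle around p₀.
  3. Walk through sorted points, maintaining a stack; pop the top while the last three entries make a non-left turn (cross product ≤ 0).
  4. Final stack is the convex hull in CCW order: (4, -7), (6, 1), (5, 10), (-2, 10), (-4, 8), (-9, 2), (-9, 1).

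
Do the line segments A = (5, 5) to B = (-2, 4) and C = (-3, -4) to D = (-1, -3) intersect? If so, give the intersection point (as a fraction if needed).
No (intersection of containing lines falls outside at least one segment)

Parametrize and solve: t = -2, s = 11. At least one of these is outside [0, 1], so the segments do not intersect.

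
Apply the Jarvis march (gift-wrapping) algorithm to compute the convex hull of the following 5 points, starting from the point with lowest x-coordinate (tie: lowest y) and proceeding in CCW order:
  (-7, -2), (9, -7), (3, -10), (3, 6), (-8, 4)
Hull (CCW) = [(-8, 4), (-7, -2), (3, -10), (9, -7), (3, 6)]

Jarvis march: at each step, from the current hull vertex p, select the next vertex q as the point such that every other point lies strictly to the left of (or on) the directed line p → q. (Equivalently: for every other point r, the cross product (q − p) × (r − p) ≥ 0.)
Starting point (lowest x, tie lowest y): (-8, 4). Wrap until returning to start. Resulting hull: (-8, 4), (-7, -2), (3, -10), (9, -7), (3, 6).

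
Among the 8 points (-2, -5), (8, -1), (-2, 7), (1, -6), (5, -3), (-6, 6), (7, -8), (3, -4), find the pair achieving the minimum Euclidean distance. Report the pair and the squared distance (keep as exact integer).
Pair = ((5, -3), (3, -4)); squared distance = 5

Compute all C(8, 2) = 28 pairwise squared distances (x_i − x_j)² + (y_i − y_j)². The minimum is 5, attained by the pair ((5, -3), (3, -4)).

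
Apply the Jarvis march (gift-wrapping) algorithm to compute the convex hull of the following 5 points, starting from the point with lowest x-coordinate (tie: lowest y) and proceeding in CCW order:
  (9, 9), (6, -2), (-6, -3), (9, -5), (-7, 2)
Hull (CCW) = [(-7, 2), (-6, -3), (9, -5), (9, 9)]

Jarvis march: at each step, from the current hull vertex p, select the next vertex q as the point such that every other point lies strictly to the left of (or on) the directed line p → q. (Equivalently: for every other point r, the cross product (q − p) × (r − p) ≥ 0.)
Starting point (lowest x, tie lowest y): (-7, 2). Wrap until returning to start. Resulting hull: (-7, 2), (-6, -3), (9, -5), (9, 9).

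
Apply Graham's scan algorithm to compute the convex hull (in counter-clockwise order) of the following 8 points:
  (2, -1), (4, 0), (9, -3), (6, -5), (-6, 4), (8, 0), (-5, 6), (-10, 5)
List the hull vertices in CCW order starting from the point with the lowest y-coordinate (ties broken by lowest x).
Hull (CCW) = [(6, -5), (9, -3), (8, 0), (-5, 6), (-10, 5)]

Graham scan procedure:
  1. Find the pivot p₀ = point with lowest y (tie → lowest x): (6, -5).
  2. Sort the remaining points by polar angle around p₀.
  3. Walk through sorted points, maintaining a stack; pop the top while the last three entries make a non-left turn (cross product ≤ 0).
  4. Final stack is the convex hull in CCW order: (6, -5), (9, -3), (8, 0), (-5, 6), (-10, 5).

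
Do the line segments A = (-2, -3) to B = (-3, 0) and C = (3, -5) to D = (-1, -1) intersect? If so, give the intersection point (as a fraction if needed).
No (intersection of containing lines falls outside at least one segment)

Parametrize and solve: t = 3/2, s = 13/8. At least one of these is outside [0, 1], so the segments do not intersect.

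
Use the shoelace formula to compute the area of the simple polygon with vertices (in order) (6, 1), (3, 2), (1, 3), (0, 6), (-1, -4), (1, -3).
Area = 27

Shoelace formula: Area = (1/2) |Σ_i (x_i · y_{i+1} − x_{i+1} · y_i)| (indices mod n). Compute each cross term:
  (6)(2) − (3)(1) = 9
  (3)(3) − (1)(2) = 7
  (1)(6) − (0)(3) = 6
  (0)(-4) − (-1)(6) = 6
  (-1)(-3) − (1)(-4) = 7
  (1)(1) − (6)(-3) = 19
Sum = 54, so (signed) Area = 54/2 = 27, |Area| = 27.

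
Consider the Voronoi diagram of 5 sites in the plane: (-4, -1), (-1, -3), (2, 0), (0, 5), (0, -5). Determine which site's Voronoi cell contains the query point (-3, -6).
Nearest site = (0, -5)

The Voronoi cell of site s contains exactly those query points closer to s than to any other site. Compute squared distances from q = (-3, -6) to each site:
  (0 − -3)² + (-5 − -6)² = 10
  (-1 − -3)² + (-3 − -6)² = 13
  (-4 − -3)² + (-1 − -6)² = 26
  (2 − -3)² + (0 − -6)² = 61
  (0 − -3)² + (5 − -6)² = 130
Minimum is attained by (0, -5), so q lies in its Voronoi cell.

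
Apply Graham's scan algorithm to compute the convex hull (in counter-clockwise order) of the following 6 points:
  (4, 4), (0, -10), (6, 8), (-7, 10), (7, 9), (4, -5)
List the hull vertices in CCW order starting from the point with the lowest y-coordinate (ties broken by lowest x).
Hull (CCW) = [(0, -10), (4, -5), (7, 9), (-7, 10)]

Graham scan procedure:
  1. Find the pivot p₀ = point with lowest y (tie → lowest x): (0, -10).
  2. Sort the remaining points by polar angle around p₀.
  3. Walk through sorted points, maintaining a stack; pop the top while the last three entries make a non-left turn (cross product ≤ 0).
  4. Final stack is the convex hull in CCW order: (0, -10), (4, -5), (7, 9), (-7, 10).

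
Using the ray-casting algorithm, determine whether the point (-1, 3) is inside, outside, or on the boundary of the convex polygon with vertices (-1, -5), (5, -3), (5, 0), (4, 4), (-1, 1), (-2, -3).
The point (-1, 3) lies strictly outside the polygon

Cast a horizontal ray to the right from the query point and count how many polygon edges it crosses (each edge strictly once or zero times, handled with the usual half-open convention). 
Parity of crossings → even ⇒ outside.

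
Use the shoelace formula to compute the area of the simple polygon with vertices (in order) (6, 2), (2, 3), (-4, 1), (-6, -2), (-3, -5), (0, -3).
Area = 93/2

Shoelace formula: Area = (1/2) |Σ_i (x_i · y_{i+1} − x_{i+1} · y_i)| (indices mod n). Compute each cross term:
  (6)(3) − (2)(2) = 14
  (2)(1) − (-4)(3) = 14
  (-4)(-2) − (-6)(1) = 14
  (-6)(-5) − (-3)(-2) = 24
  (-3)(-3) − (0)(-5) = 9
  (0)(2) − (6)(-3) = 18
Sum = 93, so (signed) Area = 93/2 = 93/2, |Area| = 93/2.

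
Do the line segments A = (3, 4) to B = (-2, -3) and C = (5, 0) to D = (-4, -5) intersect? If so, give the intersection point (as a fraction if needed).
No (intersection of containing lines falls outside at least one segment)

Parametrize and solve: t = 23/19, s = 17/19. At least one of these is outside [0, 1], so the segments do not intersect.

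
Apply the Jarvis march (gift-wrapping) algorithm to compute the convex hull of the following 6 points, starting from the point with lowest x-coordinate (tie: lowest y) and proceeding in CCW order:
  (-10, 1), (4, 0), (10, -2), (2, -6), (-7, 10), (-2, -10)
Hull (CCW) = [(-10, 1), (-2, -10), (10, -2), (-7, 10)]

Jarvis march: at each step, from the current hull vertex p, select the next vertex q as the point such that every other point lies strictly to the left of (or on) the directed line p → q. (Equivalently: for every other point r, the cross product (q − p) × (r − p) ≥ 0.)
Starting point (lowest x, tie lowest y): (-10, 1). Wrap until returning to start. Resulting hull: (-10, 1), (-2, -10), (10, -2), (-7, 10).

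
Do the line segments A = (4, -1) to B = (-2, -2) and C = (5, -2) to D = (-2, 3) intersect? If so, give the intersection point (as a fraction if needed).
Yes; intersection at (136/37, -39/37) (t = 2/37 on AB, s = 7/37 on CD)

Parametrize AB as A + t(B − A) = (4 + -6 t, -1 + -1 t) and CD as C + s(D − C) = (5 + -7 s, -2 + 5 s). Solve the linear system for (t, s). Determinant = 37 ≠ 0, so a unique intersection of the containing lines exists. Solution: t = 2/37, s = 7/37 — both in [0, 1], so the segments cross. Intersection point: (136/37, -39/37).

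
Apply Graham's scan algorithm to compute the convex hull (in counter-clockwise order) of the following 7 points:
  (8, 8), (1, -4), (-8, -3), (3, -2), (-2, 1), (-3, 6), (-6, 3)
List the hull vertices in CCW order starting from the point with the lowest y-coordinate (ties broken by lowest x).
Hull (CCW) = [(1, -4), (3, -2), (8, 8), (-3, 6), (-6, 3), (-8, -3)]

Graham scan procedure:
  1. Find the pivot p₀ = point with lowest y (tie → lowest x): (1, -4).
  2. Sort the remaining points by polar angle around p₀.
  3. Walk through sorted points, maintaining a stack; pop the top while the last three entries make a non-left turn (cross product ≤ 0).
  4. Final stack is the convex hull in CCW order: (1, -4), (3, -2), (8, 8), (-3, 6), (-6, 3), (-8, -3).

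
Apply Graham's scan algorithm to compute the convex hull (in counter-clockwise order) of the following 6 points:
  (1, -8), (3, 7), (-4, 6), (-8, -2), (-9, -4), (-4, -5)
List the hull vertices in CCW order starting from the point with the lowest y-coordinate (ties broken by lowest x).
Hull (CCW) = [(1, -8), (3, 7), (-4, 6), (-9, -4)]

Graham scan procedure:
  1. Find the pivot p₀ = point with lowest y (tie → lowest x): (1, -8).
  2. Sort the remaining points by polar angle around p₀.
  3. Walk through sorted points, maintaining a stack; pop the top while the last three entries make a non-left turn (cross product ≤ 0).
  4. Final stack is the convex hull in CCW order: (1, -8), (3, 7), (-4, 6), (-9, -4).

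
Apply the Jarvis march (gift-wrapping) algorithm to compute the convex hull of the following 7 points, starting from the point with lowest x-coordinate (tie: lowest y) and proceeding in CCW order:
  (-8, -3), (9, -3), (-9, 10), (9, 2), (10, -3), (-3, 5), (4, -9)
Hull (CCW) = [(-9, 10), (-8, -3), (4, -9), (10, -3), (9, 2)]

Jarvis march: at each step, from the current hull vertex p, select the next vertex q as the point such that every other point lies strictly to the left of (or on) the directed line p → q. (Equivalently: for every other point r, the cross product (q − p) × (r − p) ≥ 0.)
Starting point (lowest x, tie lowest y): (-9, 10). Wrap until returning to start. Resulting hull: (-9, 10), (-8, -3), (4, -9), (10, -3), (9, 2).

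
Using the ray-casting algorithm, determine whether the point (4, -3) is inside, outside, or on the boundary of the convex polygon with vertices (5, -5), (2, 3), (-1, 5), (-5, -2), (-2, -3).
The point (4, -3) lies strictly inside the polygon

Cast a horizontal ray to the right from the query point and count how many polygon edges it crosses (each edge strictly once or zero times, handled with the usual half-open convention). 
Parity of crossings → odd ⇒ inside.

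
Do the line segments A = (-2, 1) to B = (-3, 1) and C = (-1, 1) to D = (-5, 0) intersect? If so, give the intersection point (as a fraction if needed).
No (intersection of containing lines falls outside at least one segment)

Parametrize and solve: t = -1, s = 0. At least one of these is outside [0, 1], so the segments do not intersect.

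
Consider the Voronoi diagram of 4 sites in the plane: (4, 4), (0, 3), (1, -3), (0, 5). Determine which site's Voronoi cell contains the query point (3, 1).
Nearest site = (4, 4)

The Voronoi cell of site s contains exactly those query points closer to s than to any other site. Compute squared distances from q = (3, 1) to each site:
  (4 − 3)² + (4 − 1)² = 10
  (0 − 3)² + (3 − 1)² = 13
  (1 − 3)² + (-3 − 1)² = 20
  (0 − 3)² + (5 − 1)² = 25
Minimum is attained by (4, 4), so q lies in its Voronoi cell.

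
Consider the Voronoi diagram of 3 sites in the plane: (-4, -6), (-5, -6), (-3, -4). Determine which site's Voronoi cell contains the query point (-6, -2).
Nearest site = (-3, -4)

The Voronoi cell of site s contains exactly those query points closer to s than to any other site. Compute squared distances from q = (-6, -2) to each site:
  (-3 − -6)² + (-4 − -2)² = 13
  (-5 − -6)² + (-6 − -2)² = 17
  (-4 − -6)² + (-6 − -2)² = 20
Minimum is attained by (-3, -4), so q lies in its Voronoi cell.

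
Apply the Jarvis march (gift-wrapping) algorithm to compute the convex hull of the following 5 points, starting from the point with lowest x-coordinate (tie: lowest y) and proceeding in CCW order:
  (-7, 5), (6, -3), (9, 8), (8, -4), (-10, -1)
Hull (CCW) = [(-10, -1), (8, -4), (9, 8), (-7, 5)]

Jarvis march: at each step, from the current hull vertex p, select the next vertex q as the point such that every other point lies strictly to the left of (or on) the directed line p → q. (Equivalently: for every other point r, the cross product (q − p) × (r − p) ≥ 0.)
Starting point (lowest x, tie lowest y): (-10, -1). Wrap until returning to start. Resulting hull: (-10, -1), (8, -4), (9, 8), (-7, 5).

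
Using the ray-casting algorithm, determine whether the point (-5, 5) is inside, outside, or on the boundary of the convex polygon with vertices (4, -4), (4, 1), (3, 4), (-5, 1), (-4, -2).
The point (-5, 5) lies strictly outside the polygon

Cast a horizontal ray to the right from the query point and count how many polygon edges it crosses (each edge strictly once or zero times, handled with the usual half-open convention). 
Parity of crossings → even ⇒ outside.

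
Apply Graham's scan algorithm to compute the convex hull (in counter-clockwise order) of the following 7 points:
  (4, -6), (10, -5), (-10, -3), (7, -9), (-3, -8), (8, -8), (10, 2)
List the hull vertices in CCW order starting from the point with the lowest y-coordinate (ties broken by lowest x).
Hull (CCW) = [(7, -9), (8, -8), (10, -5), (10, 2), (-10, -3), (-3, -8)]

Graham scan procedure:
  1. Find the pivot p₀ = point with lowest y (tie → lowest x): (7, -9).
  2. Sort the remaining points by polar angle around p₀.
  3. Walk through sorted points, maintaining a stack; pop the top while the last three entries make a non-left turn (cross product ≤ 0).
  4. Final stack is the convex hull in CCW order: (7, -9), (8, -8), (10, -5), (10, 2), (-10, -3), (-3, -8).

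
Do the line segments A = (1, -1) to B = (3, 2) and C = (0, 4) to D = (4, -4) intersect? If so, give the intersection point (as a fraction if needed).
Yes; intersection at (13/7, 2/7) (t = 3/7 on AB, s = 13/28 on CD)

Parametrize AB as A + t(B − A) = (1 + 2 t, -1 + 3 t) and CD as C + s(D − C) = (0 + 4 s, 4 + -8 s). Solve the linear system for (t, s). Determinant = 28 ≠ 0, so a unique intersection of the containing lines exists. Solution: t = 3/7, s = 13/28 — both in [0, 1], so the segments cross. Intersection point: (13/7, 2/7).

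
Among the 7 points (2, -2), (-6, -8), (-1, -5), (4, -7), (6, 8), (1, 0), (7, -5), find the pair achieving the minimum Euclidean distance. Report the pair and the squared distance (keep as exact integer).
Pair = ((2, -2), (1, 0)); squared distance = 5

Compute all C(7, 2) = 21 pairwise squared distances (x_i − x_j)² + (y_i − y_j)². The minimum is 5, attained by the pair ((2, -2), (1, 0)).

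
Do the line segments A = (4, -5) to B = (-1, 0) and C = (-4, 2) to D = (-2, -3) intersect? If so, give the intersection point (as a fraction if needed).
No (intersection of containing lines falls outside at least one segment)

Parametrize and solve: t = 26/15, s = -1/3. At least one of these is outside [0, 1], so the segments do not intersect.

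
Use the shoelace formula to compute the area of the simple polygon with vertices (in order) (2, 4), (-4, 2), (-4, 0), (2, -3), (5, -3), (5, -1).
Area = 81/2

Shoelace formula: Area = (1/2) |Σ_i (x_i · y_{i+1} − x_{i+1} · y_i)| (indices mod n). Compute each cross term:
  (2)(2) − (-4)(4) = 20
  (-4)(0) − (-4)(2) = 8
  (-4)(-3) − (2)(0) = 12
  (2)(-3) − (5)(-3) = 9
  (5)(-1) − (5)(-3) = 10
  (5)(4) − (2)(-1) = 22
Sum = 81, so (signed) Area = 81/2 = 81/2, |Area| = 81/2.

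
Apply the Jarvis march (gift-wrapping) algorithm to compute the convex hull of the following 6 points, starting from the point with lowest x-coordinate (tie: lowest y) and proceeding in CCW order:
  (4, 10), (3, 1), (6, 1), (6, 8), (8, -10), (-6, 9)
Hull (CCW) = [(-6, 9), (8, -10), (6, 8), (4, 10)]

Jarvis march: at each step, from the current hull vertex p, select the next vertex q as the point such that every other point lies strictly to the left of (or on) the directed line p → q. (Equivalently: for every other point r, the cross product (q − p) × (r − p) ≥ 0.)
Starting point (lowest x, tie lowest y): (-6, 9). Wrap until returning to start. Resulting hull: (-6, 9), (8, -10), (6, 8), (4, 10).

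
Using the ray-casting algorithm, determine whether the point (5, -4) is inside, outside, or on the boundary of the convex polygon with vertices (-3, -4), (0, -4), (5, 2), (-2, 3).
The point (5, -4) lies strictly outside the polygon

Cast a horizontal ray to the right from the query point and count how many polygon edges it crosses (each edge strictly once or zero times, handled with the usual half-open convention). 
Parity of crossings → even ⇒ outside.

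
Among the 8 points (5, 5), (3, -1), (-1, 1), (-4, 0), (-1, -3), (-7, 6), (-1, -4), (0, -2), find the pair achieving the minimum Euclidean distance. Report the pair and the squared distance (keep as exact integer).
Pair = ((-1, -3), (-1, -4)); squared distance = 1

Compute all C(8, 2) = 28 pairwise squared distances (x_i − x_j)² + (y_i − y_j)². The minimum is 1, attained by the pair ((-1, -3), (-1, -4)).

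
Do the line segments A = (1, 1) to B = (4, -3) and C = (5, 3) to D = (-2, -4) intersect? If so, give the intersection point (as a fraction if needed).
Yes; intersection at (13/7, -1/7) (t = 2/7 on AB, s = 22/49 on CD)

Parametrize AB as A + t(B − A) = (1 + 3 t, 1 + -4 t) and CD as C + s(D − C) = (5 + -7 s, 3 + -7 s). Solve the linear system for (t, s). Determinant = 49 ≠ 0, so a unique intersection of the containing lines exists. Solution: t = 2/7, s = 22/49 — both in [0, 1], so the segments cross. Intersection point: (13/7, -1/7).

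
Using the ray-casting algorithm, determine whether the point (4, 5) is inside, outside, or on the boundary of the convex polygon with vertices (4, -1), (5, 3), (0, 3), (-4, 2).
The point (4, 5) lies strictly outside the polygon

Cast a horizontal ray to the right from the query point and count how many polygon edges it crosses (each edge strictly once or zero times, handled with the usual half-open convention). 
Parity of crossings → even ⇒ outside.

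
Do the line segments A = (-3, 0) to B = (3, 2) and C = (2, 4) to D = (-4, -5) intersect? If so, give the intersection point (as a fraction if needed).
Yes; intersection at (0, 1) (t = 1/2 on AB, s = 1/3 on CD)

Parametrize AB as A + t(B − A) = (-3 + 6 t, 0 + 2 t) and CD as C + s(D − C) = (2 + -6 s, 4 + -9 s). Solve the linear system for (t, s). Determinant = 42 ≠ 0, so a unique intersection of the containing lines exists. Solution: t = 1/2, s = 1/3 — both in [0, 1], so the segments cross. Intersection point: (0, 1).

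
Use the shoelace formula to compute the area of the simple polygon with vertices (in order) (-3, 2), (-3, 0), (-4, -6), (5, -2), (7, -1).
Area = 41

Shoelace formula: Area = (1/2) |Σ_i (x_i · y_{i+1} − x_{i+1} · y_i)| (indices mod n). Compute each cross term:
  (-3)(0) − (-3)(2) = 6
  (-3)(-6) − (-4)(0) = 18
  (-4)(-2) − (5)(-6) = 38
  (5)(-1) − (7)(-2) = 9
  (7)(2) − (-3)(-1) = 11
Sum = 82, so (signed) Area = 82/2 = 41, |Area| = 41.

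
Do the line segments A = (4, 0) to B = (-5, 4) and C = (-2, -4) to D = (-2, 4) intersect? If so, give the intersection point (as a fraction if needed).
Yes; intersection at (-2, 8/3) (t = 2/3 on AB, s = 5/6 on CD)

Parametrize AB as A + t(B − A) = (4 + -9 t, 0 + 4 t) and CD as C + s(D − C) = (-2 + 0 s, -4 + 8 s). Solve the linear system for (t, s). Determinant = 72 ≠ 0, so a unique intersection of the containing lines exists. Solution: t = 2/3, s = 5/6 — both in [0, 1], so the segments cross. Intersection point: (-2, 8/3).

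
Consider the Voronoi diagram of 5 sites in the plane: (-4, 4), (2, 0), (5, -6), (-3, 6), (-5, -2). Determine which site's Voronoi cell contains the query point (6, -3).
Nearest site = (5, -6)

The Voronoi cell of site s contains exactly those query points closer to s than to any other site. Compute squared distances from q = (6, -3) to each site:
  (5 − 6)² + (-6 − -3)² = 10
  (2 − 6)² + (0 − -3)² = 25
  (-5 − 6)² + (-2 − -3)² = 122
  (-4 − 6)² + (4 − -3)² = 149
  (-3 − 6)² + (6 − -3)² = 162
Minimum is attained by (5, -6), so q lies in its Voronoi cell.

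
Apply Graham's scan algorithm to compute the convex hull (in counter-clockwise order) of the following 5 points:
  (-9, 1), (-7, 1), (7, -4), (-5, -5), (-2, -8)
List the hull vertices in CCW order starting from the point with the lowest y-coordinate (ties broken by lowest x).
Hull (CCW) = [(-2, -8), (7, -4), (-7, 1), (-9, 1), (-5, -5)]

Graham scan procedure:
  1. Find the pivot p₀ = point with lowest y (tie → lowest x): (-2, -8).
  2. Sort the remaining points by polar angle around p₀.
  3. Walk through sorted points, maintaining a stack; pop the top while the last three entries make a non-left turn (cross product ≤ 0).
  4. Final stack is the convex hull in CCW order: (-2, -8), (7, -4), (-7, 1), (-9, 1), (-5, -5).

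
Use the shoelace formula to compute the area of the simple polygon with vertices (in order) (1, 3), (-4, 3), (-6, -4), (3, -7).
Area = 119/2

Shoelace formula: Area = (1/2) |Σ_i (x_i · y_{i+1} − x_{i+1} · y_i)| (indices mod n). Compute each cross term:
  (1)(3) − (-4)(3) = 15
  (-4)(-4) − (-6)(3) = 34
  (-6)(-7) − (3)(-4) = 54
  (3)(3) − (1)(-7) = 16
Sum = 119, so (signed) Area = 119/2 = 119/2, |Area| = 119/2.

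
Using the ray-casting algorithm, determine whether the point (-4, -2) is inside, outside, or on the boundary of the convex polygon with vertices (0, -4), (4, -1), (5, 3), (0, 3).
The point (-4, -2) lies strictly outside the polygon

Cast a horizontal ray to the right from the query point and count how many polygon edges it crosses (each edge strictly once or zero times, handled with the usual half-open convention). 
Parity of crossings → even ⇒ outside.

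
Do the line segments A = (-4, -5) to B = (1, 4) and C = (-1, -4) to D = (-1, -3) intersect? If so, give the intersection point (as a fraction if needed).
No (intersection of containing lines falls outside at least one segment)

Parametrize and solve: t = 3/5, s = 22/5. At least one of these is outside [0, 1], so the segments do not intersect.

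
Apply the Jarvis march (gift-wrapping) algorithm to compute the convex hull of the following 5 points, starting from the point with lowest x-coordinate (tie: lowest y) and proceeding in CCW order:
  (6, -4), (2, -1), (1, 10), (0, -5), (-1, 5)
Hull (CCW) = [(-1, 5), (0, -5), (6, -4), (1, 10)]

Jarvis march: at each step, from the current hull vertex p, select the next vertex q as the point such that every other point lies strictly to the left of (or on) the directed line p → q. (Equivalently: for every other point r, the cross product (q − p) × (r − p) ≥ 0.)
Starting point (lowest x, tie lowest y): (-1, 5). Wrap until returning to start. Resulting hull: (-1, 5), (0, -5), (6, -4), (1, 10).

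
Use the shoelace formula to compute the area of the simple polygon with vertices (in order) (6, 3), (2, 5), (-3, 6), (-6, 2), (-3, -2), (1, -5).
Area = 149/2

Shoelace formula: Area = (1/2) |Σ_i (x_i · y_{i+1} − x_{i+1} · y_i)| (indices mod n). Compute each cross term:
  (6)(5) − (2)(3) = 24
  (2)(6) − (-3)(5) = 27
  (-3)(2) − (-6)(6) = 30
  (-6)(-2) − (-3)(2) = 18
  (-3)(-5) − (1)(-2) = 17
  (1)(3) − (6)(-5) = 33
Sum = 149, so (signed) Area = 149/2 = 149/2, |Area| = 149/2.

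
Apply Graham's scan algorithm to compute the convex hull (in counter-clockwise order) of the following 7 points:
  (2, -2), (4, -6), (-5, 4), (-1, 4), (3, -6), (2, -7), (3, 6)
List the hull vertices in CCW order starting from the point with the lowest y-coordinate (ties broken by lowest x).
Hull (CCW) = [(2, -7), (4, -6), (3, 6), (-5, 4)]

Graham scan procedure:
  1. Find the pivot p₀ = point with lowest y (tie → lowest x): (2, -7).
  2. Sort the remaining points by polar angle around p₀.
  3. Walk through sorted points, maintaining a stack; pop the top while the last three entries make a non-left turn (cross product ≤ 0).
  4. Final stack is the convex hull in CCW order: (2, -7), (4, -6), (3, 6), (-5, 4).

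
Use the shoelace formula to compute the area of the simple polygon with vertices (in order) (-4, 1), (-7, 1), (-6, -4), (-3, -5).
Area = 16

Shoelace formula: Area = (1/2) |Σ_i (x_i · y_{i+1} − x_{i+1} · y_i)| (indices mod n). Compute each cross term:
  (-4)(1) − (-7)(1) = 3
  (-7)(-4) − (-6)(1) = 34
  (-6)(-5) − (-3)(-4) = 18
  (-3)(1) − (-4)(-5) = -23
Sum = 32, so (signed) Area = 32/2 = 16, |Area| = 16.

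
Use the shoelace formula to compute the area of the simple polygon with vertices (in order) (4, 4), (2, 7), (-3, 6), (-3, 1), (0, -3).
Area = 89/2

Shoelace formula: Area = (1/2) |Σ_i (x_i · y_{i+1} − x_{i+1} · y_i)| (indices mod n). Compute each cross term:
  (4)(7) − (2)(4) = 20
  (2)(6) − (-3)(7) = 33
  (-3)(1) − (-3)(6) = 15
  (-3)(-3) − (0)(1) = 9
  (0)(4) − (4)(-3) = 12
Sum = 89, so (signed) Area = 89/2 = 89/2, |Area| = 89/2.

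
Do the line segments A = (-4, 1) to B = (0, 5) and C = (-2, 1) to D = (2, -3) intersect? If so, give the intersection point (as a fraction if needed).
No (intersection of containing lines falls outside at least one segment)

Parametrize and solve: t = 1/4, s = -1/4. At least one of these is outside [0, 1], so the segments do not intersect.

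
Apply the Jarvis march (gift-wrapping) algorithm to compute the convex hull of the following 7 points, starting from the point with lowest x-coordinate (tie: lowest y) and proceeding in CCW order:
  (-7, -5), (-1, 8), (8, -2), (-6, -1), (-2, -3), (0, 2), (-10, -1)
Hull (CCW) = [(-10, -1), (-7, -5), (8, -2), (-1, 8)]

Jarvis march: at each step, from the current hull vertex p, select the next vertex q as the point such that every other point lies strictly to the left of (or on) the directed line p → q. (Equivalently: for every other point r, the cross product (q − p) × (r − p) ≥ 0.)
Starting point (lowest x, tie lowest y): (-10, -1). Wrap until returning to start. Resulting hull: (-10, -1), (-7, -5), (8, -2), (-1, 8).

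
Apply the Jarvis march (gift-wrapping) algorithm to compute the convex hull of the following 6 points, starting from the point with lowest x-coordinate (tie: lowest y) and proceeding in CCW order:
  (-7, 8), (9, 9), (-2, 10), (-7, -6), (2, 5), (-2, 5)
Hull (CCW) = [(-7, -6), (9, 9), (-2, 10), (-7, 8)]

Jarvis march: at each step, from the current hull vertex p, select the next vertex q as the point such that every other point lies strictly to the left of (or on) the directed line p → q. (Equivalently: for every other point r, the cross product (q − p) × (r − p) ≥ 0.)
Starting point (lowest x, tie lowest y): (-7, -6). Wrap until returning to start. Resulting hull: (-7, -6), (9, 9), (-2, 10), (-7, 8).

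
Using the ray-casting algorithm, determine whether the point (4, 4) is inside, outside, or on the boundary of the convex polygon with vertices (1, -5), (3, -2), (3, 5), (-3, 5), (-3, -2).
The point (4, 4) lies strictly outside the polygon

Cast a horizontal ray to the right from the query point and count how many polygon edges it crosses (each edge strictly once or zero times, handled with the usual half-open convention). 
Parity of crossings → even ⇒ outside.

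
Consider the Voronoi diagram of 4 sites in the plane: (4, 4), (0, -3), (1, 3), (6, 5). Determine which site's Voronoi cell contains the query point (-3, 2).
Nearest site = (1, 3)

The Voronoi cell of site s contains exactly those query points closer to s than to any other site. Compute squared distances from q = (-3, 2) to each site:
  (1 − -3)² + (3 − 2)² = 17
  (0 − -3)² + (-3 − 2)² = 34
  (4 − -3)² + (4 − 2)² = 53
  (6 − -3)² + (5 − 2)² = 90
Minimum is attained by (1, 3), so q lies in its Voronoi cell.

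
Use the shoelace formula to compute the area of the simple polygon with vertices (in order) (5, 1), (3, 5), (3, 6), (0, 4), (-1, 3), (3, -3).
Area = 53/2

Shoelace formula: Area = (1/2) |Σ_i (x_i · y_{i+1} − x_{i+1} · y_i)| (indices mod n). Compute each cross term:
  (5)(5) − (3)(1) = 22
  (3)(6) − (3)(5) = 3
  (3)(4) − (0)(6) = 12
  (0)(3) − (-1)(4) = 4
  (-1)(-3) − (3)(3) = -6
  (3)(1) − (5)(-3) = 18
Sum = 53, so (signed) Area = 53/2 = 53/2, |Area| = 53/2.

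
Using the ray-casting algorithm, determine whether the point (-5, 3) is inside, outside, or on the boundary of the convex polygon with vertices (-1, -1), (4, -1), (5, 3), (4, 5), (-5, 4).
The point (-5, 3) lies strictly outside the polygon

Cast a horizontal ray to the right from the query point and count how many polygon edges it crosses (each edge strictly once or zero times, handled with the usual half-open convention). 
Parity of crossings → even ⇒ outside.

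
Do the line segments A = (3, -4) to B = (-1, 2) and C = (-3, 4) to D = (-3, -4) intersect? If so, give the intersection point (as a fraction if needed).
No (intersection of containing lines falls outside at least one segment)

Parametrize and solve: t = 3/2, s = -1/8. At least one of these is outside [0, 1], so the segments do not intersect.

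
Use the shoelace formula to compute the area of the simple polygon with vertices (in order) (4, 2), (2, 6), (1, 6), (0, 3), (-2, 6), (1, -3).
Area = 49/2

Shoelace formula: Area = (1/2) |Σ_i (x_i · y_{i+1} − x_{i+1} · y_i)| (indices mod n). Compute each cross term:
  (4)(6) − (2)(2) = 20
  (2)(6) − (1)(6) = 6
  (1)(3) − (0)(6) = 3
  (0)(6) − (-2)(3) = 6
  (-2)(-3) − (1)(6) = 0
  (1)(2) − (4)(-3) = 14
Sum = 49, so (signed) Area = 49/2 = 49/2, |Area| = 49/2.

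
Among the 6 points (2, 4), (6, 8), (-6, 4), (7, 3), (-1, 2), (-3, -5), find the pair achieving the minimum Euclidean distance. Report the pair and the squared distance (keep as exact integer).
Pair = ((2, 4), (-1, 2)); squared distance = 13

Compute all C(6, 2) = 15 pairwise squared distances (x_i − x_j)² + (y_i − y_j)². The minimum is 13, attained by the pair ((2, 4), (-1, 2)).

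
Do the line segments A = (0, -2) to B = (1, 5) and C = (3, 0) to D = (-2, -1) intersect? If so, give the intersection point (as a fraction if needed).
Yes; intersection at (7/34, -19/34) (t = 7/34 on AB, s = 19/34 on CD)

Parametrize AB as A + t(B − A) = (0 + 1 t, -2 + 7 t) and CD as C + s(D − C) = (3 + -5 s, 0 + -1 s). Solve the linear system for (t, s). Determinant = -34 ≠ 0, so a unique intersection of the containing lines exists. Solution: t = 7/34, s = 19/34 — both in [0, 1], so the segments cross. Intersection point: (7/34, -19/34).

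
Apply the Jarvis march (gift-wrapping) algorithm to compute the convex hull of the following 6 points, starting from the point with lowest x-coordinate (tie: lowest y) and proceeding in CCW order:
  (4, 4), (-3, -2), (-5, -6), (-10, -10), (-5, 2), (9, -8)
Hull (CCW) = [(-10, -10), (9, -8), (4, 4), (-5, 2)]

Jarvis march: at each step, from the current hull vertex p, select the next vertex q as the point such that every other point lies strictly to the left of (or on) the directed line p → q. (Equivalently: for every other point r, the cross product (q − p) × (r − p) ≥ 0.)
Starting point (lowest x, tie lowest y): (-10, -10). Wrap until returning to start. Resulting hull: (-10, -10), (9, -8), (4, 4), (-5, 2).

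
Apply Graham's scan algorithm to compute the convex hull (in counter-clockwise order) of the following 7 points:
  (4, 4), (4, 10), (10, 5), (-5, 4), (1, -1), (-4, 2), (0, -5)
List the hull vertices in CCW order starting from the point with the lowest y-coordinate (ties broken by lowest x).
Hull (CCW) = [(0, -5), (10, 5), (4, 10), (-5, 4), (-4, 2)]

Graham scan procedure:
  1. Find the pivot p₀ = point with lowest y (tie → lowest x): (0, -5).
  2. Sort the remaining points by polar angle around p₀.
  3. Walk through sorted points, maintaining a stack; pop the top while the last three entries make a non-left turn (cross product ≤ 0).
  4. Final stack is the convex hull in CCW order: (0, -5), (10, 5), (4, 10), (-5, 4), (-4, 2).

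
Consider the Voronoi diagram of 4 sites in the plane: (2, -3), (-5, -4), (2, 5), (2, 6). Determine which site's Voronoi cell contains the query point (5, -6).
Nearest site = (2, -3)

The Voronoi cell of site s contains exactly those query points closer to s than to any other site. Compute squared distances from q = (5, -6) to each site:
  (2 − 5)² + (-3 − -6)² = 18
  (-5 − 5)² + (-4 − -6)² = 104
  (2 − 5)² + (5 − -6)² = 130
  (2 − 5)² + (6 − -6)² = 153
Minimum is attained by (2, -3), so q lies in its Voronoi cell.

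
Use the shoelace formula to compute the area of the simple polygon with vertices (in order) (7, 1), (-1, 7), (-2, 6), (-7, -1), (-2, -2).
Area = 63

Shoelace formula: Area = (1/2) |Σ_i (x_i · y_{i+1} − x_{i+1} · y_i)| (indices mod n). Compute each cross term:
  (7)(7) − (-1)(1) = 50
  (-1)(6) − (-2)(7) = 8
  (-2)(-1) − (-7)(6) = 44
  (-7)(-2) − (-2)(-1) = 12
  (-2)(1) − (7)(-2) = 12
Sum = 126, so (signed) Area = 126/2 = 63, |Area| = 63.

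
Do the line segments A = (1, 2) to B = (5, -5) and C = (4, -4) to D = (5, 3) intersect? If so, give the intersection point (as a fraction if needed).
Yes; intersection at (143/35, -17/5) (t = 27/35 on AB, s = 3/35 on CD)

Parametrize AB as A + t(B − A) = (1 + 4 t, 2 + -7 t) and CD as C + s(D − C) = (4 + 1 s, -4 + 7 s). Solve the linear system for (t, s). Determinant = -35 ≠ 0, so a unique intersection of the containing lines exists. Solution: t = 27/35, s = 3/35 — both in [0, 1], so the segments cross. Intersection point: (143/35, -17/5).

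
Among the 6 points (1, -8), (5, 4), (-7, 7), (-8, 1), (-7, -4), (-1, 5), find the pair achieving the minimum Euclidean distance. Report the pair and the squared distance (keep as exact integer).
Pair = ((-8, 1), (-7, -4)); squared distance = 26

Compute all C(6, 2) = 15 pairwise squared distances (x_i − x_j)² + (y_i − y_j)². The minimum is 26, attained by the pair ((-8, 1), (-7, -4)).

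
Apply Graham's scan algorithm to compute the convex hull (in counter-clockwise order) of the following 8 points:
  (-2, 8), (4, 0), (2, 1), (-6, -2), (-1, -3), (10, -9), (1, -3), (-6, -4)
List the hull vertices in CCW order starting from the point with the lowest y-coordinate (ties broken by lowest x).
Hull (CCW) = [(10, -9), (4, 0), (-2, 8), (-6, -2), (-6, -4)]

Graham scan procedure:
  1. Find the pivot p₀ = point with lowest y (tie → lowest x): (10, -9).
  2. Sort the remaining points by polar angle around p₀.
  3. Walk through sorted points, maintaining a stack; pop the top while the last three entries make a non-left turn (cross product ≤ 0).
  4. Final stack is the convex hull in CCW order: (10, -9), (4, 0), (-2, 8), (-6, -2), (-6, -4).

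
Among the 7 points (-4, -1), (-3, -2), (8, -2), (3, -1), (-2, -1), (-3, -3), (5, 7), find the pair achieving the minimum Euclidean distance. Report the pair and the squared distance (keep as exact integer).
Pair = ((-3, -2), (-3, -3)); squared distance = 1

Compute all C(7, 2) = 21 pairwise squared distances (x_i − x_j)² + (y_i − y_j)². The minimum is 1, attained by the pair ((-3, -2), (-3, -3)).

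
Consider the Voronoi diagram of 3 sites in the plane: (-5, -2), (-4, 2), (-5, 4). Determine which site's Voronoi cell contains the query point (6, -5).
Nearest site = (-5, -2)

The Voronoi cell of site s contains exactly those query points closer to s than to any other site. Compute squared distances from q = (6, -5) to each site:
  (-5 − 6)² + (-2 − -5)² = 130
  (-4 − 6)² + (2 − -5)² = 149
  (-5 − 6)² + (4 − -5)² = 202
Minimum is attained by (-5, -2), so q lies in its Voronoi cell.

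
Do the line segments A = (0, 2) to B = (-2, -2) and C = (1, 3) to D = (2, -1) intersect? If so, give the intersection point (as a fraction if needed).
No (intersection of containing lines falls outside at least one segment)

Parametrize and solve: t = -5/12, s = -1/6. At least one of these is outside [0, 1], so the segments do not intersect.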